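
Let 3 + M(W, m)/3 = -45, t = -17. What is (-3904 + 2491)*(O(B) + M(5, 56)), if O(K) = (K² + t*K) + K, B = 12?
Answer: 271296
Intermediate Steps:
M(W, m) = -144 (M(W, m) = -9 + 3*(-45) = -9 - 135 = -144)
O(K) = K² - 16*K (O(K) = (K² - 17*K) + K = K² - 16*K)
(-3904 + 2491)*(O(B) + M(5, 56)) = (-3904 + 2491)*(12*(-16 + 12) - 144) = -1413*(12*(-4) - 144) = -1413*(-48 - 144) = -1413*(-192) = 271296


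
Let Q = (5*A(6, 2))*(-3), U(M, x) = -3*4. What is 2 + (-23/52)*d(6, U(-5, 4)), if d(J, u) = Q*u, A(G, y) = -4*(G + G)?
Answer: 49706/13 ≈ 3823.5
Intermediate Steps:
U(M, x) = -12
A(G, y) = -8*G
Q = 720 (Q = (5*(-8*6))*(-3) = (5*(-48))*(-3) = -240*(-3) = 720)
d(J, u) = 720*u
2 + (-23/52)*d(6, U(-5, 4)) = 2 + (-23/52)*(720*(-12)) = 2 - 23*1/52*(-8640) = 2 - 23/52*(-8640) = 2 + 49680/13 = 49706/13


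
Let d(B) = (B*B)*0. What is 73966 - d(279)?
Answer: 73966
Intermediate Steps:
d(B) = 0 (d(B) = B²*0 = 0)
73966 - d(279) = 73966 - 1*0 = 73966 + 0 = 73966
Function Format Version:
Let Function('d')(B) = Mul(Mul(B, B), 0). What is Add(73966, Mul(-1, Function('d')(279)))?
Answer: 73966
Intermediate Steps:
Function('d')(B) = 0 (Function('d')(B) = Mul(Pow(B, 2), 0) = 0)
Add(73966, Mul(-1, Function('d')(279))) = Add(73966, Mul(-1, 0)) = Add(73966, 0) = 73966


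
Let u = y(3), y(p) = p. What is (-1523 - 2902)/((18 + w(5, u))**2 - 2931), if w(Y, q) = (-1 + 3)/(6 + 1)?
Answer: 43365/25447 ≈ 1.7041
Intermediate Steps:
u = 3
w(Y, q) = 2/7
(-1523 - 2902)/((18 + w(5, u))**2 - 2931) = (-1523 - 2902)/((18 + 2/7)**2 - 2931) = -4425/((128/7)**2 - 2931) = -4425/(16384/49 - 2931) = -4425/(-127235/49) = -4425*(-49/127235) = 43365/25447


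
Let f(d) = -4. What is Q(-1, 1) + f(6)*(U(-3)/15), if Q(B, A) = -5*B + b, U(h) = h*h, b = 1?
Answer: 18/5 ≈ 3.6000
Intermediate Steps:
U(h) = h**2
Q(B, A) = 1 - 5*B (Q(B, A) = -5*B + 1 = 1 - 5*B)
Q(-1, 1) + f(6)*(U(-3)/15) = (1 - 5*(-1)) - 4*(-3)**2/15 = (1 + 5) - 36/15 = 6 - 4*3/5 = 6 - 12/5 = 18/5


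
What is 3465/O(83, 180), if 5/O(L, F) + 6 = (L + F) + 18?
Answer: 190575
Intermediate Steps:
O(L, F) = 5/(12 + F + L) (O(L, F) = 5/(-6 + ((L + F) + 18)) = 5/(-6 + ((F + L) + 18)) = 5/(-6 + (18 + F + L)) = 5/(12 + F + L))
3465/O(83, 180) = 3465/((5/(12 + 180 + 83))) = 3465/((5/275)) = 3465/((5*(1/275))) = 3465/(1/55) = 3465*55 = 190575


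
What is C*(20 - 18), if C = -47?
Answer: -94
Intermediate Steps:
C*(20 - 18) = -47*(20 - 18) = -47*2 = -94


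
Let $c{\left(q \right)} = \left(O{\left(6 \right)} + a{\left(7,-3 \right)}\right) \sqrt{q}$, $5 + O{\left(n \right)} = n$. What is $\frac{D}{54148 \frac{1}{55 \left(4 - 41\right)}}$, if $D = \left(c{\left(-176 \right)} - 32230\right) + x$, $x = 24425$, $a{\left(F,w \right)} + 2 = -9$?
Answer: $\frac{15883175}{54148} + \frac{20350 i \sqrt{11}}{13537} \approx 293.33 + 4.9858 i$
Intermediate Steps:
$O{\left(n \right)} = -5 + n$
$a{\left(F,w \right)} = -11$ ($a{\left(F,w \right)} = -2 - 9 = -11$)
$c{\left(q \right)} = - 10 \sqrt{q}$ ($c{\left(q \right)} = \left(\left(-5 + 6\right) - 11\right) \sqrt{q} = \left(1 - 11\right) \sqrt{q} = - 10 \sqrt{q}$)
$D = -7805 - 40 i \sqrt{11}$ ($D = \left(- 10 \sqrt{-176} - 32230\right) + 24425 = \left(- 10 \cdot 4 i \sqrt{11} - 32230\right) + 24425 = \left(- 40 i \sqrt{11} - 32230\right) + 24425 = \left(-32230 - 40 i \sqrt{11}\right) + 24425 = -7805 - 40 i \sqrt{11} \approx -7805.0 - 132.67 i$)
$\frac{D}{54148 \frac{1}{55 \left(4 - 41\right)}} = \frac{-7805 - 40 i \sqrt{11}}{54148 \frac{1}{55 \left(4 - 41\right)}} = \frac{-7805 - 40 i \sqrt{11}}{54148 \frac{1}{55 \left(-37\right)}} = \frac{-7805 - 40 i \sqrt{11}}{54148 \frac{1}{-2035}} = \frac{-7805 - 40 i \sqrt{11}}{54148 \left(- \frac{1}{2035}\right)} = \frac{-7805 - 40 i \sqrt{11}}{- \frac{54148}{2035}} = \left(-7805 - 40 i \sqrt{11}\right) \left(- \frac{2035}{54148}\right) = \frac{15883175}{54148} + \frac{20350 i \sqrt{11}}{13537}$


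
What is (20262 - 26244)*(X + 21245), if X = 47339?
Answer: -410269488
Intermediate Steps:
(20262 - 26244)*(X + 21245) = (20262 - 26244)*(47339 + 21245) = -5982*68584 = -410269488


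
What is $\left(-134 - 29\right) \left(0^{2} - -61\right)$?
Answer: $-9943$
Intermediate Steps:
$\left(-134 - 29\right) \left(0^{2} - -61\right) = - 163 \left(0 + 61\right) = \left(-163\right) 61 = -9943$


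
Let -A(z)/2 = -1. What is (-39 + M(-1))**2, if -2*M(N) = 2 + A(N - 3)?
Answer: 1681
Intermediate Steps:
A(z) = 2 (A(z) = -2*(-1) = 2)
M(N) = -2 (M(N) = -(2 + 2)/2 = -1/2*4 = -2)
(-39 + M(-1))**2 = (-39 - 2)**2 = (-41)**2 = 1681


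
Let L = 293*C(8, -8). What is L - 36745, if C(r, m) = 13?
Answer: -32936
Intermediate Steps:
L = 3809 (L = 293*13 = 3809)
L - 36745 = 3809 - 36745 = -32936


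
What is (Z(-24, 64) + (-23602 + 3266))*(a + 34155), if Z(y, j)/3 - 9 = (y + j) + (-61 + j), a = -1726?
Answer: -654417220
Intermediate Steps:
Z(y, j) = -156 + 3*y + 6*j (Z(y, j) = 27 + 3*((y + j) + (-61 + j)) = 27 + 3*((j + y) + (-61 + j)) = 27 + 3*(-61 + y + 2*j) = 27 + (-183 + 3*y + 6*j) = -156 + 3*y + 6*j)
(Z(-24, 64) + (-23602 + 3266))*(a + 34155) = ((-156 + 3*(-24) + 6*64) + (-23602 + 3266))*(-1726 + 34155) = ((-156 - 72 + 384) - 20336)*32429 = (156 - 20336)*32429 = -20180*32429 = -654417220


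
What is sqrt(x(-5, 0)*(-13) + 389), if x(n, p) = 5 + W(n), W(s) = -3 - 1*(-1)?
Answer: 5*sqrt(14) ≈ 18.708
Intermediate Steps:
W(s) = -2 (W(s) = -3 + 1 = -2)
x(n, p) = 3 (x(n, p) = 5 - 2 = 3)
sqrt(x(-5, 0)*(-13) + 389) = sqrt(3*(-13) + 389) = sqrt(-39 + 389) = sqrt(350) = 5*sqrt(14)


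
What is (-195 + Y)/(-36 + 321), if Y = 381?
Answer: 62/95 ≈ 0.65263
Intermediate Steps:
(-195 + Y)/(-36 + 321) = (-195 + 381)/(-36 + 321) = 186/285 = 186*(1/285) = 62/95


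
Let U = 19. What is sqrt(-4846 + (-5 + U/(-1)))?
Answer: I*sqrt(4870) ≈ 69.785*I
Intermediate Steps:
sqrt(-4846 + (-5 + U/(-1))) = sqrt(-4846 + (-5 + 19/(-1))) = sqrt(-4846 + (-5 + 19*(-1))) = sqrt(-4846 + (-5 - 19)) = sqrt(-4846 - 24) = sqrt(-4870) = I*sqrt(4870)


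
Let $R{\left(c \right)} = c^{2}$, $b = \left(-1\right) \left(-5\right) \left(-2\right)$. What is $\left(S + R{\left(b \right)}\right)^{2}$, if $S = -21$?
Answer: $6241$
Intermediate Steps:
$b = -10$ ($b = 5 \left(-2\right) = -10$)
$\left(S + R{\left(b \right)}\right)^{2} = \left(-21 + \left(-10\right)^{2}\right)^{2} = \left(-21 + 100\right)^{2} = 79^{2} = 6241$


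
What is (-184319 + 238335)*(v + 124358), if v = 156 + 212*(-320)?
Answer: 3061302784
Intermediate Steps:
v = -67684 (v = 156 - 67840 = -67684)
(-184319 + 238335)*(v + 124358) = (-184319 + 238335)*(-67684 + 124358) = 54016*56674 = 3061302784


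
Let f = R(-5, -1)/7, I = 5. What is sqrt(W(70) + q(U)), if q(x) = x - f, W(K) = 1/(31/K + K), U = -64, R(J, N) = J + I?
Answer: 19*I*sqrt(4309694)/4931 ≈ 7.9991*I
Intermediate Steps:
R(J, N) = 5 + J (R(J, N) = J + 5 = 5 + J)
f = 0 (f = (5 - 5)/7 = 0*(1/7) = 0)
W(K) = 1/(K + 31/K)
q(x) = x (q(x) = x - 1*0 = x + 0 = x)
sqrt(W(70) + q(U)) = sqrt(70/(31 + 70**2) - 64) = sqrt(70/(31 + 4900) - 64) = sqrt(70/4931 - 64) = sqrt(-315514/4931) = 19*I*sqrt(4309694)/4931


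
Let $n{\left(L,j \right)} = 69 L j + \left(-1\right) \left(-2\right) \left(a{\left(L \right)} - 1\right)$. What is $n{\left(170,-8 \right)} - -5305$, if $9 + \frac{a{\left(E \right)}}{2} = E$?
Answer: $-87893$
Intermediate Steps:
$a{\left(E \right)} = -18 + 2 E$
$n{\left(L,j \right)} = -38 + 4 L + 69 L j$ ($n{\left(L,j \right)} = 69 L j + \left(-1\right) \left(-2\right) \left(\left(-18 + 2 L\right) - 1\right) = 69 L j + 2 \left(-19 + 2 L\right) = 69 L j + \left(-38 + 4 L\right) = -38 + 4 L + 69 L j$)
$n{\left(170,-8 \right)} - -5305 = \left(-38 + 4 \cdot 170 + 69 \cdot 170 \left(-8\right)\right) - -5305 = \left(-38 + 680 - 93840\right) + 5305 = -93198 + 5305 = -87893$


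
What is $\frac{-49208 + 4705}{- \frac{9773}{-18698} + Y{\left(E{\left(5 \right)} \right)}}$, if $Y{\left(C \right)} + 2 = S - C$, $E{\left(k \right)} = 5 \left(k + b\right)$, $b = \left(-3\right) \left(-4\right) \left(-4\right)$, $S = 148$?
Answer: $- \frac{832117094}{6759751} \approx -123.1$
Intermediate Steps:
$b = -48$ ($b = 12 \left(-4\right) = -48$)
$E{\left(k \right)} = -240 + 5 k$ ($E{\left(k \right)} = 5 \left(k - 48\right) = 5 \left(-48 + k\right) = -240 + 5 k$)
$Y{\left(C \right)} = 146 - C$ ($Y{\left(C \right)} = -2 - \left(-148 + C\right) = 146 - C$)
$\frac{-49208 + 4705}{- \frac{9773}{-18698} + Y{\left(E{\left(5 \right)} \right)}} = \frac{-49208 + 4705}{- \frac{9773}{-18698} + \left(146 - \left(-240 + 5 \cdot 5\right)\right)} = - \frac{44503}{\left(-9773\right) \left(- \frac{1}{18698}\right) + \left(146 - \left(-240 + 25\right)\right)} = - \frac{44503}{\frac{9773}{18698} + \left(146 - -215\right)} = - \frac{44503}{\frac{9773}{18698} + \left(146 + 215\right)} = - \frac{44503}{\frac{9773}{18698} + 361} = - \frac{44503}{\frac{6759751}{18698}} = \left(-44503\right) \frac{18698}{6759751} = - \frac{832117094}{6759751}$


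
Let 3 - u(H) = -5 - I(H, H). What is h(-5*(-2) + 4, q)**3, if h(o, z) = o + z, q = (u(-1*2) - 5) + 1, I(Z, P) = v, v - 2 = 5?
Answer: 15625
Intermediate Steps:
v = 7 (v = 2 + 5 = 7)
I(Z, P) = 7
u(H) = 15 (u(H) = 3 - (-5 - 1*7) = 3 - (-5 - 7) = 3 - 1*(-12) = 3 + 12 = 15)
q = 11 (q = (15 - 5) + 1 = 10 + 1 = 11)
h(-5*(-2) + 4, q)**3 = ((-5*(-2) + 4) + 11)**3 = ((10 + 4) + 11)**3 = (14 + 11)**3 = 25**3 = 15625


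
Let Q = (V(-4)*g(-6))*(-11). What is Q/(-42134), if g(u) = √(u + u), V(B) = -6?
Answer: -66*I*√3/21067 ≈ -0.0054263*I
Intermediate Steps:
g(u) = √2*√u (g(u) = √(2*u) = √2*√u)
Q = 132*I*√3 (Q = -6*√2*√(-6)*(-11) = -6*√2*I*√6*(-11) = -12*I*√3*(-11) = 132*I*√3 ≈ 228.63*I)
Q/(-42134) = (132*I*√3)/(-42134) = (132*I*√3)*(-1/42134) = -66*I*√3/21067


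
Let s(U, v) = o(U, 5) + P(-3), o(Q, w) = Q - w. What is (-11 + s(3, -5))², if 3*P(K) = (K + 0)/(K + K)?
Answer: 5929/36 ≈ 164.69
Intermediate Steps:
P(K) = ⅙ (P(K) = ((K + 0)/(K + K))/3 = (K/((2*K)))/3 = (K*(1/(2*K)))/3 = (⅓)*(½) = ⅙)
s(U, v) = -29/6 + U (s(U, v) = (U - 1*5) + ⅙ = (U - 5) + ⅙ = (-5 + U) + ⅙ = -29/6 + U)
(-11 + s(3, -5))² = (-11 + (-29/6 + 3))² = (-11 - 11/6)² = (-77/6)² = 5929/36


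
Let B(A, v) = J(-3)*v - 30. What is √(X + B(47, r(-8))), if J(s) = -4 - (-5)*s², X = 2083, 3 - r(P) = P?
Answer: 2*√626 ≈ 50.040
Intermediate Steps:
r(P) = 3 - P
J(s) = -4 + 5*s²
B(A, v) = -30 + 41*v (B(A, v) = (-4 + 5*(-3)²)*v - 30 = (-4 + 5*9)*v - 30 = (-4 + 45)*v - 30 = 41*v - 30 = -30 + 41*v)
√(X + B(47, r(-8))) = √(2083 + (-30 + 41*(3 - 1*(-8)))) = √(2083 + (-30 + 41*(3 + 8))) = √(2083 + (-30 + 41*11)) = √(2083 + (-30 + 451)) = √(2083 + 421) = √2504 = 2*√626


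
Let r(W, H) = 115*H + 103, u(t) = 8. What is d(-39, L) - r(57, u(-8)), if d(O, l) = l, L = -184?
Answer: -1207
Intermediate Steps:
r(W, H) = 103 + 115*H
d(-39, L) - r(57, u(-8)) = -184 - (103 + 115*8) = -184 - (103 + 920) = -184 - 1*1023 = -184 - 1023 = -1207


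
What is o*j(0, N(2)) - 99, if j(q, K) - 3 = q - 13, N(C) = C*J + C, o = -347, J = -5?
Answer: 3371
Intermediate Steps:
N(C) = -4*C (N(C) = C*(-5) + C = -5*C + C = -4*C)
j(q, K) = -10 + q (j(q, K) = 3 + (q - 13) = 3 + (-13 + q) = -10 + q)
o*j(0, N(2)) - 99 = -347*(-10 + 0) - 99 = -347*(-10) - 99 = 3470 - 99 = 3371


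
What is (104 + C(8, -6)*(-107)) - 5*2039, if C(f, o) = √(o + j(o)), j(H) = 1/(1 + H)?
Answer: -10091 - 107*I*√155/5 ≈ -10091.0 - 266.43*I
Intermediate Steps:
C(f, o) = √(o + 1/(1 + o))
(104 + C(8, -6)*(-107)) - 5*2039 = (104 + √((1 - 6*(1 - 6))/(1 - 6))*(-107)) - 5*2039 = (104 + √((1 - 6*(-5))/(-5))*(-107)) - 10195 = (104 + √(-(1 + 30)/5)*(-107)) - 10195 = (104 + √(-⅕*31)*(-107)) - 10195 = (104 + √(-31/5)*(-107)) - 10195 = (104 + (I*√155/5)*(-107)) - 10195 = (104 - 107*I*√155/5) - 10195 = -10091 - 107*I*√155/5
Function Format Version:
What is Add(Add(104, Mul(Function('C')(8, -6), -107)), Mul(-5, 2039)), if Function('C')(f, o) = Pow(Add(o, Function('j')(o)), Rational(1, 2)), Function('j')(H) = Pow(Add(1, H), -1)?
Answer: Add(-10091, Mul(Rational(-107, 5), I, Pow(155, Rational(1, 2)))) ≈ Add(-10091., Mul(-266.43, I))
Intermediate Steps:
Function('C')(f, o) = Pow(Add(o, Pow(Add(1, o), -1)), Rational(1, 2))
Add(Add(104, Mul(Function('C')(8, -6), -107)), Mul(-5, 2039)) = Add(Add(104, Mul(Pow(Mul(Pow(Add(1, -6), -1), Add(1, Mul(-6, Add(1, -6)))), Rational(1, 2)), -107)), Mul(-5, 2039)) = Add(Add(104, Mul(Pow(Mul(Pow(-5, -1), Add(1, Mul(-6, -5))), Rational(1, 2)), -107)), -10195) = Add(Add(104, Mul(Pow(Mul(Rational(-1, 5), Add(1, 30)), Rational(1, 2)), -107)), -10195) = Add(Add(104, Mul(Pow(Mul(Rational(-1, 5), 31), Rational(1, 2)), -107)), -10195) = Add(Add(104, Mul(Pow(Rational(-31, 5), Rational(1, 2)), -107)), -10195) = Add(Add(104, Mul(Mul(Rational(1, 5), I, Pow(155, Rational(1, 2))), -107)), -10195) = Add(Add(104, Mul(Rational(-107, 5), I, Pow(155, Rational(1, 2)))), -10195) = Add(-10091, Mul(Rational(-107, 5), I, Pow(155, Rational(1, 2))))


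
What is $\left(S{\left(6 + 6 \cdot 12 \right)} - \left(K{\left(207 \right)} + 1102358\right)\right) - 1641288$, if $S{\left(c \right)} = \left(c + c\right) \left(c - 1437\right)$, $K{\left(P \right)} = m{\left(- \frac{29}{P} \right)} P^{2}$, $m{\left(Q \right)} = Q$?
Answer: $-2949647$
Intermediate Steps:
$K{\left(P \right)} = - 29 P$ ($K{\left(P \right)} = - \frac{29}{P} P^{2} = - 29 P$)
$S{\left(c \right)} = 2 c \left(-1437 + c\right)$
$\left(S{\left(6 + 6 \cdot 12 \right)} - \left(K{\left(207 \right)} + 1102358\right)\right) - 1641288 = \left(2 \left(6 + 6 \cdot 12\right) \left(-1437 + \left(6 + 6 \cdot 12\right)\right) - \left(\left(-29\right) 207 + 1102358\right)\right) - 1641288 = \left(2 \left(6 + 72\right) \left(-1437 + \left(6 + 72\right)\right) - \left(-6003 + 1102358\right)\right) - 1641288 = \left(2 \cdot 78 \left(-1437 + 78\right) - 1096355\right) - 1641288 = \left(2 \cdot 78 \left(-1359\right) - 1096355\right) - 1641288 = \left(-212004 - 1096355\right) - 1641288 = -1308359 - 1641288 = -2949647$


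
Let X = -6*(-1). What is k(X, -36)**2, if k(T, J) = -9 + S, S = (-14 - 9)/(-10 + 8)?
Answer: 25/4 ≈ 6.2500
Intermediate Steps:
S = 23/2 (S = -23/(-2) = -23*(-1/2) = 23/2 ≈ 11.500)
X = 6
k(T, J) = 5/2 (k(T, J) = -9 + 23/2 = 5/2)
k(X, -36)**2 = (5/2)**2 = 25/4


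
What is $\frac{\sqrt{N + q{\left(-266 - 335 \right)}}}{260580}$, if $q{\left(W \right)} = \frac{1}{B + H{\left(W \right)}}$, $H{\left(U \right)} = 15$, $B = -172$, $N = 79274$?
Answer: $\frac{\sqrt{1954024669}}{40911060} \approx 0.0010805$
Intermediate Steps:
$q{\left(W \right)} = - \frac{1}{157}$ ($q{\left(W \right)} = \frac{1}{-172 + 15} = \frac{1}{-157} = - \frac{1}{157}$)
$\frac{\sqrt{N + q{\left(-266 - 335 \right)}}}{260580} = \frac{\sqrt{79274 - \frac{1}{157}}}{260580} = \sqrt{\frac{12446017}{157}} \cdot \frac{1}{260580} = \frac{\sqrt{1954024669}}{157} \cdot \frac{1}{260580} = \frac{\sqrt{1954024669}}{40911060}$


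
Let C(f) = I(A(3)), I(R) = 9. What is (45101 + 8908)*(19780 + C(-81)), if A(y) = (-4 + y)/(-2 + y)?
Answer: 1068784101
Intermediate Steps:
A(y) = (-4 + y)/(-2 + y)
C(f) = 9
(45101 + 8908)*(19780 + C(-81)) = (45101 + 8908)*(19780 + 9) = 54009*19789 = 1068784101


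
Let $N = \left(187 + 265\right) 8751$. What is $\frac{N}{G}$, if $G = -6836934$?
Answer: $- \frac{659242}{1139489} \approx -0.57854$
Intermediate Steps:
$N = 3955452$ ($N = 452 \cdot 8751 = 3955452$)
$\frac{N}{G} = \frac{3955452}{-6836934} = 3955452 \left(- \frac{1}{6836934}\right) = - \frac{659242}{1139489}$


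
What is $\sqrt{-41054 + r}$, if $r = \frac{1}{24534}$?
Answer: $\frac{i \sqrt{2745678544210}}{8178} \approx 202.62 i$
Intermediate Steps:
$r = \frac{1}{24534} \approx 4.076 \cdot 10^{-5}$
$\sqrt{-41054 + r} = \sqrt{-41054 + \frac{1}{24534}} = \sqrt{- \frac{1007218835}{24534}} = \frac{i \sqrt{2745678544210}}{8178}$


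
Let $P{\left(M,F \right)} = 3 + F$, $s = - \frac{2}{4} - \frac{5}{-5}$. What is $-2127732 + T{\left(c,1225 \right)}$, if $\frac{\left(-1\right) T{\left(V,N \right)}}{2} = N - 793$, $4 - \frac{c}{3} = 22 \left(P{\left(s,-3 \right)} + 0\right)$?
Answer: $-2128596$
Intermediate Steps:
$s = \frac{1}{2}$ ($s = \left(-2\right) \frac{1}{4} - -1 = - \frac{1}{2} + 1 = \frac{1}{2} \approx 0.5$)
$c = 12$ ($c = 12 - 3 \cdot 22 \left(\left(3 - 3\right) + 0\right) = 12 - 3 \cdot 22 \left(0 + 0\right) = 12 - 3 \cdot 22 \cdot 0 = 12 - 0 = 12 + 0 = 12$)
$T{\left(V,N \right)} = 1586 - 2 N$ ($T{\left(V,N \right)} = - 2 \left(N - 793\right) = - 2 \left(-793 + N\right) = 1586 - 2 N$)
$-2127732 + T{\left(c,1225 \right)} = -2127732 + \left(1586 - 2450\right) = -2127732 - 864 = -2128596$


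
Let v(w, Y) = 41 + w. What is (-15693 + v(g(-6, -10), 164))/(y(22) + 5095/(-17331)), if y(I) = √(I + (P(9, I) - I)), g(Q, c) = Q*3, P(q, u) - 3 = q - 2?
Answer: -276736728630/595535317 - 941339400174*√10/595535317 ≈ -5463.2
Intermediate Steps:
P(q, u) = 1 + q (P(q, u) = 3 + (q - 2) = 3 + (-2 + q) = 1 + q)
g(Q, c) = 3*Q
y(I) = √10 (y(I) = √(I + ((1 + 9) - I)) = √(I + (10 - I)) = √10)
(-15693 + v(g(-6, -10), 164))/(y(22) + 5095/(-17331)) = (-15693 + (41 + 3*(-6)))/(√10 + 5095/(-17331)) = (-15693 + (41 - 18))/(√10 + 5095*(-1/17331)) = (-15693 + 23)/(√10 - 5095/17331) = -15670/(-5095/17331 + √10)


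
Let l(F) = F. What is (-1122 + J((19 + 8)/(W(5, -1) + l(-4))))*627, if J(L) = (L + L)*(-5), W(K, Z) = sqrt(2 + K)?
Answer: -628254 + 18810*sqrt(7) ≈ -5.7849e+5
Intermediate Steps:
J(L) = -10*L (J(L) = (2*L)*(-5) = -10*L)
(-1122 + J((19 + 8)/(W(5, -1) + l(-4))))*627 = (-1122 - 10*(19 + 8)/(sqrt(2 + 5) - 4))*627 = (-1122 - 270/(sqrt(7) - 4))*627 = (-1122 - 270/(-4 + sqrt(7)))*627 = -703494 - 169290/(-4 + sqrt(7))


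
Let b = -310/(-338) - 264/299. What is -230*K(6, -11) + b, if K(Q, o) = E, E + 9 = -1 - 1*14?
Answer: 21456373/3887 ≈ 5520.0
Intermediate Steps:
E = -24 (E = -9 + (-1 - 1*14) = -9 + (-1 - 14) = -9 - 15 = -24)
K(Q, o) = -24
b = 133/3887 (b = -310*(-1/338) - 264*1/299 = 155/169 - 264/299 = 133/3887 ≈ 0.034217)
-230*K(6, -11) + b = -230*(-24) + 133/3887 = 5520 + 133/3887 = 21456373/3887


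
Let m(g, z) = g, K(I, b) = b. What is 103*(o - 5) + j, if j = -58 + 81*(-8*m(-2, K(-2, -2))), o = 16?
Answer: 2371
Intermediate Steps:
j = 1238 (j = -58 + 81*(-8*(-2)) = -58 + 81*16 = -58 + 1296 = 1238)
103*(o - 5) + j = 103*(16 - 5) + 1238 = 103*11 + 1238 = 1133 + 1238 = 2371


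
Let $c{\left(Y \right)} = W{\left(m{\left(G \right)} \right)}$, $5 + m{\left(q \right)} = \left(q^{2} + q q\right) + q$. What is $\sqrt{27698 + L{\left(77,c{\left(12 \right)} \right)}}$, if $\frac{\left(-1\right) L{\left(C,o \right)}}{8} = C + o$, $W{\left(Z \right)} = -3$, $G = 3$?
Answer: $\sqrt{27106} \approx 164.64$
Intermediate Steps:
$m{\left(q \right)} = -5 + q + 2 q^{2}$ ($m{\left(q \right)} = -5 + \left(\left(q^{2} + q q\right) + q\right) = -5 + \left(\left(q^{2} + q^{2}\right) + q\right) = -5 + \left(2 q^{2} + q\right) = -5 + \left(q + 2 q^{2}\right) = -5 + q + 2 q^{2}$)
$c{\left(Y \right)} = -3$
$L{\left(C,o \right)} = - 8 C - 8 o$ ($L{\left(C,o \right)} = - 8 \left(C + o\right) = - 8 C - 8 o$)
$\sqrt{27698 + L{\left(77,c{\left(12 \right)} \right)}} = \sqrt{27698 - 592} = \sqrt{27106}$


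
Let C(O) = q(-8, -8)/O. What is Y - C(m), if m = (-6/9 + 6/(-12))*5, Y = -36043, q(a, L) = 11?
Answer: -1261439/35 ≈ -36041.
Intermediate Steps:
m = -35/6 (m = (-6*⅑ + 6*(-1/12))*5 = (-⅔ - ½)*5 = -7/6*5 = -35/6 ≈ -5.8333)
C(O) = 11/O
Y - C(m) = -36043 - 11/(-35/6) = -36043 - 11*(-6)/35 = -36043 - 1*(-66/35) = -36043 + 66/35 = -1261439/35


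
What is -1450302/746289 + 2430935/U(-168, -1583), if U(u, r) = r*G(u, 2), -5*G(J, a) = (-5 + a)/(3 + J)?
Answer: 166299072660353/393791829 ≈ 4.2230e+5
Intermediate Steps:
G(J, a) = -(-5 + a)/(5*(3 + J))
U(u, r) = 3*r/(5*(3 + u)) (U(u, r) = r*((5 - 1*2)/(5*(3 + u))) = r*((5 - 2)/(5*(3 + u))) = r*((⅕)*3/(3 + u)) = r*(3/(5*(3 + u))) = 3*r/(5*(3 + u)))
-1450302/746289 + 2430935/U(-168, -1583) = -1450302/746289 + 2430935/(((⅗)*(-1583)/(3 - 168))) = -1450302*1/746289 + 2430935/(((⅗)*(-1583)/(-165))) = -483434/248763 + 2430935/(((⅗)*(-1583)*(-1/165))) = -483434/248763 + 2430935/(1583/275) = -483434/248763 + 2430935*(275/1583) = -483434/248763 + 668507125/1583 = 166299072660353/393791829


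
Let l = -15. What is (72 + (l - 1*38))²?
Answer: 361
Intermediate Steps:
(72 + (l - 1*38))² = (72 + (-15 - 1*38))² = (72 + (-15 - 38))² = (72 - 53)² = 19² = 361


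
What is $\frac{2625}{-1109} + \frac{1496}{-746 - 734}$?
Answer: $- \frac{693008}{205165} \approx -3.3778$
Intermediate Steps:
$\frac{2625}{-1109} + \frac{1496}{-746 - 734} = 2625 \left(- \frac{1}{1109}\right) + \frac{1496}{-1480} = - \frac{2625}{1109} + 1496 \left(- \frac{1}{1480}\right) = - \frac{2625}{1109} - \frac{187}{185} = - \frac{693008}{205165}$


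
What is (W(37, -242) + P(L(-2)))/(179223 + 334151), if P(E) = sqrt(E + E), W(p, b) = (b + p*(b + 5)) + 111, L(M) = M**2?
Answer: -4450/256687 + sqrt(2)/256687 ≈ -0.017331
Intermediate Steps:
W(p, b) = 111 + b + p*(5 + b) (W(p, b) = (b + p*(5 + b)) + 111 = 111 + b + p*(5 + b))
P(E) = sqrt(2)*sqrt(E) (P(E) = sqrt(2*E) = sqrt(2)*sqrt(E))
(W(37, -242) + P(L(-2)))/(179223 + 334151) = ((111 - 242 + 5*37 - 242*37) + sqrt(2)*sqrt((-2)**2))/(179223 + 334151) = ((111 - 242 + 185 - 8954) + sqrt(2)*sqrt(4))/513374 = (-8900 + sqrt(2)*2)*(1/513374) = (-8900 + 2*sqrt(2))*(1/513374) = -4450/256687 + sqrt(2)/256687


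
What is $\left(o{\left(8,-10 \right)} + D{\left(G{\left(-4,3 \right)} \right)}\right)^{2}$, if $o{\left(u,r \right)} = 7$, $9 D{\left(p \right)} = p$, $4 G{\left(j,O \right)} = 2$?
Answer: $\frac{16129}{324} \approx 49.781$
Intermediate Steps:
$G{\left(j,O \right)} = \frac{1}{2}$ ($G{\left(j,O \right)} = \frac{1}{4} \cdot 2 = \frac{1}{2}$)
$D{\left(p \right)} = \frac{p}{9}$
$\left(o{\left(8,-10 \right)} + D{\left(G{\left(-4,3 \right)} \right)}\right)^{2} = \left(7 + \frac{1}{9} \cdot \frac{1}{2}\right)^{2} = \left(7 + \frac{1}{18}\right)^{2} = \left(\frac{127}{18}\right)^{2} = \frac{16129}{324}$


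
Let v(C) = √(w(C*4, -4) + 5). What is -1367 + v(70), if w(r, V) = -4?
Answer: -1366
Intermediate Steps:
v(C) = 1 (v(C) = √(-4 + 5) = √1 = 1)
-1367 + v(70) = -1367 + 1 = -1366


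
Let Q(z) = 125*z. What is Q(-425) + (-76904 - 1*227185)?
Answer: -357214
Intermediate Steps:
Q(-425) + (-76904 - 1*227185) = 125*(-425) + (-76904 - 1*227185) = -53125 + (-76904 - 227185) = -53125 - 304089 = -357214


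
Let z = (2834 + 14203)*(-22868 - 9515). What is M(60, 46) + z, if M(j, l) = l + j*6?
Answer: -551708765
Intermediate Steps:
M(j, l) = l + 6*j
z = -551709171 (z = 17037*(-32383) = -551709171)
M(60, 46) + z = (46 + 6*60) - 551709171 = (46 + 360) - 551709171 = 406 - 551709171 = -551708765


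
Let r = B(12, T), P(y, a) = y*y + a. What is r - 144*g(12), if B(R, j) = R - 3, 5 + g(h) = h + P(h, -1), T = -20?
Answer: -21591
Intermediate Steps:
P(y, a) = a + y**2 (P(y, a) = y**2 + a = a + y**2)
g(h) = -6 + h + h**2 (g(h) = -5 + (h + (-1 + h**2)) = -5 + (-1 + h + h**2) = -6 + h + h**2)
B(R, j) = -3 + R
r = 9 (r = -3 + 12 = 9)
r - 144*g(12) = 9 - 144*(-6 + 12 + 12**2) = 9 - 144*(-6 + 12 + 144) = 9 - 144*150 = 9 - 21600 = -21591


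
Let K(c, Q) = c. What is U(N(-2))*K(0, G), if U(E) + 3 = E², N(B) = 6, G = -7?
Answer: 0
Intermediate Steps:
U(E) = -3 + E²
U(N(-2))*K(0, G) = (-3 + 6²)*0 = (-3 + 36)*0 = 33*0 = 0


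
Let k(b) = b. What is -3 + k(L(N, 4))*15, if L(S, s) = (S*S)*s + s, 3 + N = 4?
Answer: 117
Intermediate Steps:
N = 1 (N = -3 + 4 = 1)
L(S, s) = s + s*S² (L(S, s) = S²*s + s = s*S² + s = s + s*S²)
-3 + k(L(N, 4))*15 = -3 + (4*(1 + 1²))*15 = -3 + (4*(1 + 1))*15 = -3 + (4*2)*15 = -3 + 8*15 = -3 + 120 = 117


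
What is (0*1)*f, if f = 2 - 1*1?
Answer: 0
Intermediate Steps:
f = 1 (f = 2 - 1 = 1)
(0*1)*f = (0*1)*1 = 0*1 = 0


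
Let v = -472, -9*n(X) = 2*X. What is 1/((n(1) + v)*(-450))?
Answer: 1/212500 ≈ 4.7059e-6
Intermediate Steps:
n(X) = -2*X/9
1/((n(1) + v)*(-450)) = 1/((-2/9*1 - 472)*(-450)) = 1/((-2/9 - 472)*(-450)) = 1/(-4250/9*(-450)) = 1/212500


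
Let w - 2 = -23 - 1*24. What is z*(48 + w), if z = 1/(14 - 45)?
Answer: -3/31 ≈ -0.096774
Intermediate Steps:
w = -45 (w = 2 + (-23 - 1*24) = 2 + (-23 - 24) = 2 - 47 = -45)
z = -1/31 (z = 1/(-31) = -1/31 ≈ -0.032258)
z*(48 + w) = -(48 - 45)/31 = -1/31*3 = -3/31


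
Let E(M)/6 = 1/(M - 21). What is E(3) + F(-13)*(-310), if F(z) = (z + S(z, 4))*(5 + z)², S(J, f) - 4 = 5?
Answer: 238079/3 ≈ 79360.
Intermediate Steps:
S(J, f) = 9 (S(J, f) = 4 + 5 = 9)
E(M) = 6/(-21 + M) (E(M) = 6/(M - 21) = 6/(-21 + M))
F(z) = (5 + z)²*(9 + z) (F(z) = (z + 9)*(5 + z)² = (9 + z)*(5 + z)² = (5 + z)²*(9 + z))
E(3) + F(-13)*(-310) = 6/(-21 + 3) + ((5 - 13)²*(9 - 13))*(-310) = 6/(-18) + ((-8)²*(-4))*(-310) = 6*(-1/18) + (64*(-4))*(-310) = -⅓ - 256*(-310) = -⅓ + 79360 = 238079/3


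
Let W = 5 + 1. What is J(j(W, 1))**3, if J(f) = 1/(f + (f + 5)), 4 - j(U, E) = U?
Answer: 1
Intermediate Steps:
W = 6
j(U, E) = 4 - U
J(f) = 1/(5 + 2*f) (J(f) = 1/(f + (5 + f)) = 1/(5 + 2*f))
J(j(W, 1))**3 = (1/(5 + 2*(4 - 1*6)))**3 = (1/(5 + 2*(4 - 6)))**3 = (1/(5 + 2*(-2)))**3 = (1/(5 - 4))**3 = (1/1)**3 = 1**3 = 1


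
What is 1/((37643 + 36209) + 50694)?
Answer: 1/124546 ≈ 8.0292e-6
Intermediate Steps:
1/((37643 + 36209) + 50694) = 1/(73852 + 50694) = 1/124546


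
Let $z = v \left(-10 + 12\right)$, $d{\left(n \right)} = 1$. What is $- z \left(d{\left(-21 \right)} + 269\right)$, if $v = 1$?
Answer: $-540$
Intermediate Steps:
$z = 2$ ($z = 1 \left(-10 + 12\right) = 1 \cdot 2 = 2$)
$- z \left(d{\left(-21 \right)} + 269\right) = - 2 \left(1 + 269\right) = - 2 \cdot 270 = \left(-1\right) 540 = -540$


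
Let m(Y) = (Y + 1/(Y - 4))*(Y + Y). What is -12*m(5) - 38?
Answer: -758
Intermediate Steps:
m(Y) = 2*Y*(Y + 1/(-4 + Y)) (m(Y) = (Y + 1/(-4 + Y))*(2*Y) = 2*Y*(Y + 1/(-4 + Y)))
-12*m(5) - 38 = -24*5*(1 + 5² - 4*5)/(-4 + 5) - 38 = -24*5*(1 + 25 - 20)/1 - 38 = -24*5*6 - 38 = -12*60 - 38 = -720 - 38 = -758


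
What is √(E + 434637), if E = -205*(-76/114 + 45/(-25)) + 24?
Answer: 10*√39165/3 ≈ 659.67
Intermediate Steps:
E = 1589/3 (E = -205*(-76*1/114 + 45*(-1/25)) + 24 = -205*(-⅔ - 9/5) + 24 = -205*(-37/15) + 24 = 1517/3 + 24 = 1589/3 ≈ 529.67)
√(E + 434637) = √(1589/3 + 434637) = √(1305500/3) = 10*√39165/3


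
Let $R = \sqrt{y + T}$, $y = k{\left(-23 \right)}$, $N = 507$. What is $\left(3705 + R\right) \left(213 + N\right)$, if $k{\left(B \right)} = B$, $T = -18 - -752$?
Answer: $2667600 + 2160 \sqrt{79} \approx 2.6868 \cdot 10^{6}$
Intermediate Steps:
$T = 734$ ($T = -18 + 752 = 734$)
$y = -23$
$R = 3 \sqrt{79}$ ($R = \sqrt{-23 + 734} = \sqrt{711} = 3 \sqrt{79} \approx 26.665$)
$\left(3705 + R\right) \left(213 + N\right) = \left(3705 + 3 \sqrt{79}\right) \left(213 + 507\right) = \left(3705 + 3 \sqrt{79}\right) 720 = 2667600 + 2160 \sqrt{79}$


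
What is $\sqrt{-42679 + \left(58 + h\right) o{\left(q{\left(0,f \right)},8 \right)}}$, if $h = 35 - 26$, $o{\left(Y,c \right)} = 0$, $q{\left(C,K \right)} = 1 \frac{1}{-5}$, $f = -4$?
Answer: $7 i \sqrt{871} \approx 206.59 i$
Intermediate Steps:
$q{\left(C,K \right)} = - \frac{1}{5}$ ($q{\left(C,K \right)} = 1 \left(- \frac{1}{5}\right) = - \frac{1}{5}$)
$h = 9$ ($h = 35 - 26 = 9$)
$\sqrt{-42679 + \left(58 + h\right) o{\left(q{\left(0,f \right)},8 \right)}} = \sqrt{-42679 + \left(58 + 9\right) 0} = \sqrt{-42679 + 67 \cdot 0} = \sqrt{-42679 + 0} = \sqrt{-42679} = 7 i \sqrt{871}$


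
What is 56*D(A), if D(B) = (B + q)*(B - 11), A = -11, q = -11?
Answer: 27104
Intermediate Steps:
D(B) = (-11 + B)² (D(B) = (B - 11)*(B - 11) = (-11 + B)*(-11 + B) = (-11 + B)²)
56*D(A) = 56*(121 + (-11)² - 22*(-11)) = 56*(121 + 121 + 242) = 56*484 = 27104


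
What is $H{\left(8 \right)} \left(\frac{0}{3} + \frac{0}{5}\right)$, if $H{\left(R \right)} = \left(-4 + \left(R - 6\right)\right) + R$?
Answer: $0$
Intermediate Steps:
$H{\left(R \right)} = -10 + 2 R$ ($H{\left(R \right)} = \left(-4 + \left(R - 6\right)\right) + R = \left(-4 + \left(-6 + R\right)\right) + R = \left(-10 + R\right) + R = -10 + 2 R$)
$H{\left(8 \right)} \left(\frac{0}{3} + \frac{0}{5}\right) = \left(-10 + 2 \cdot 8\right) \left(\frac{0}{3} + \frac{0}{5}\right) = \left(-10 + 16\right) \left(0 \cdot \frac{1}{3} + 0 \cdot \frac{1}{5}\right) = 6 \left(0 + 0\right) = 6 \cdot 0 = 0$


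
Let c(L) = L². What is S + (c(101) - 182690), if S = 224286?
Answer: 51797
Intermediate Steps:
S + (c(101) - 182690) = 224286 + (101² - 182690) = 224286 + (10201 - 182690) = 224286 - 172489 = 51797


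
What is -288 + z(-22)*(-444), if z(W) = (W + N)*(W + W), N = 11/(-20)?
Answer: -2204124/5 ≈ -4.4083e+5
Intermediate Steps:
N = -11/20 (N = 11*(-1/20) = -11/20 ≈ -0.55000)
z(W) = 2*W*(-11/20 + W) (z(W) = (W - 11/20)*(W + W) = (-11/20 + W)*(2*W) = 2*W*(-11/20 + W))
-288 + z(-22)*(-444) = -288 + ((⅒)*(-22)*(-11 + 20*(-22)))*(-444) = -288 + ((⅒)*(-22)*(-11 - 440))*(-444) = -288 + ((⅒)*(-22)*(-451))*(-444) = -288 + (4961/5)*(-444) = -288 - 2202684/5 = -2204124/5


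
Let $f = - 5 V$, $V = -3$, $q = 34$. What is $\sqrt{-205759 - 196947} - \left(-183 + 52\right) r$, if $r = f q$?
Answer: $66810 + i \sqrt{402706} \approx 66810.0 + 634.59 i$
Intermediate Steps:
$f = 15$ ($f = \left(-5\right) \left(-3\right) = 15$)
$r = 510$ ($r = 15 \cdot 34 = 510$)
$\sqrt{-205759 - 196947} - \left(-183 + 52\right) r = \sqrt{-205759 - 196947} - \left(-183 + 52\right) 510 = \sqrt{-402706} - \left(-131\right) 510 = i \sqrt{402706} - -66810 = i \sqrt{402706} + 66810 = 66810 + i \sqrt{402706}$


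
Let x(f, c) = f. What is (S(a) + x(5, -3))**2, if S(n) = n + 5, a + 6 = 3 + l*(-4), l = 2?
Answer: 1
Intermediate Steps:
a = -11 (a = -6 + (3 + 2*(-4)) = -6 + (3 - 8) = -6 - 5 = -11)
S(n) = 5 + n
(S(a) + x(5, -3))**2 = ((5 - 11) + 5)**2 = (-6 + 5)**2 = (-1)**2 = 1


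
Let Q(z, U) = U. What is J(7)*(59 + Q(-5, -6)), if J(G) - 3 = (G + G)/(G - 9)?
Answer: -212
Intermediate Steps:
J(G) = 3 + 2*G/(-9 + G) (J(G) = 3 + (G + G)/(G - 9) = 3 + (2*G)/(-9 + G) = 3 + 2*G/(-9 + G))
J(7)*(59 + Q(-5, -6)) = ((-27 + 5*7)/(-9 + 7))*(59 - 6) = ((-27 + 35)/(-2))*53 = -½*8*53 = -4*53 = -212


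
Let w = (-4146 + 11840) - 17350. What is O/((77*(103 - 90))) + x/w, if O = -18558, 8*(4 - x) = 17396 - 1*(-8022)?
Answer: -704078499/38662624 ≈ -18.211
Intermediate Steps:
x = -12693/4 (x = 4 - (17396 - 1*(-8022))/8 = 4 - (17396 + 8022)/8 = 4 - ⅛*25418 = 4 - 12709/4 = -12693/4 ≈ -3173.3)
w = -9656 (w = 7694 - 17350 = -9656)
O/((77*(103 - 90))) + x/w = -18558*1/(77*(103 - 90)) - 12693/4/(-9656) = -18558/(77*13) - 12693/4*(-1/9656) = -18558/1001 + 12693/38624 = -704078499/38662624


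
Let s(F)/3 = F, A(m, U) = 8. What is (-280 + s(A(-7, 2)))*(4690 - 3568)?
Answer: -287232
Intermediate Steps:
s(F) = 3*F
(-280 + s(A(-7, 2)))*(4690 - 3568) = (-280 + 3*8)*(4690 - 3568) = (-280 + 24)*1122 = -256*1122 = -287232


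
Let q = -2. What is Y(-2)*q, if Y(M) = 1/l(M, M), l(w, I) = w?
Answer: 1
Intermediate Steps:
Y(M) = 1/M
Y(-2)*q = -2/(-2) = -½*(-2) = 1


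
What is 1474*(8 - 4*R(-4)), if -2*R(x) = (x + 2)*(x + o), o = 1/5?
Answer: 170984/5 ≈ 34197.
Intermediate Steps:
o = ⅕ ≈ 0.20000
R(x) = -(2 + x)*(⅕ + x)/2 (R(x) = -(x + 2)*(x + ⅕)/2 = -(2 + x)*(⅕ + x)/2)
1474*(8 - 4*R(-4)) = 1474*(8 - 4*(-⅕ - 11/10*(-4) - ½*(-4)²)) = 1474*(8 - 4*(-⅕ + 22/5 - ½*16)) = 1474*(8 - 4*(-⅕ + 22/5 - 8)) = 1474*(8 - 4*(-19/5)) = 1474*(8 + 76/5) = 1474*(116/5) = 170984/5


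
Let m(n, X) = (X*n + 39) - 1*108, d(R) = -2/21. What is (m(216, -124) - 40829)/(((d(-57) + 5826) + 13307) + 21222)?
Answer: -1421322/847453 ≈ -1.6772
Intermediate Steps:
d(R) = -2/21 (d(R) = -2*1/21 = -2/21)
m(n, X) = -69 + X*n (m(n, X) = (39 + X*n) - 108 = -69 + X*n)
(m(216, -124) - 40829)/(((d(-57) + 5826) + 13307) + 21222) = ((-69 - 124*216) - 40829)/(((-2/21 + 5826) + 13307) + 21222) = ((-69 - 26784) - 40829)/((122344/21 + 13307) + 21222) = (-26853 - 40829)/(401791/21 + 21222) = -67682/847453/21 = -67682*21/847453 = -1421322/847453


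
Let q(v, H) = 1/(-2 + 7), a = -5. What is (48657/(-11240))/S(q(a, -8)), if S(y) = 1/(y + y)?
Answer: -48657/28100 ≈ -1.7316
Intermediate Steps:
q(v, H) = ⅕ (q(v, H) = 1/5 = ⅕)
S(y) = 1/(2*y)
(48657/(-11240))/S(q(a, -8)) = (48657/(-11240))/((1/(2*(⅕)))) = (48657*(-1/11240))/(((½)*5)) = -48657/(11240*5/2) = -48657/11240*⅖ = -48657/28100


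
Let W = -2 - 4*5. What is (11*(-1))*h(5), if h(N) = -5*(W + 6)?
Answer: -880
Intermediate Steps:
W = -22 (W = -2 - 20 = -22)
h(N) = 80 (h(N) = -5*(-22 + 6) = -5*(-16) = 80)
(11*(-1))*h(5) = (11*(-1))*80 = -11*80 = -880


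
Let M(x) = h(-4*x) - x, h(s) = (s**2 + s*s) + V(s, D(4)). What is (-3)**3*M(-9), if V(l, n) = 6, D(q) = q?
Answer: -70389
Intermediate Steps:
h(s) = 6 + 2*s**2 (h(s) = (s**2 + s*s) + 6 = (s**2 + s**2) + 6 = 2*s**2 + 6 = 6 + 2*s**2)
M(x) = 6 - x + 32*x**2 (M(x) = (6 + 2*(-4*x)**2) - x = (6 + 2*(16*x**2)) - x = (6 + 32*x**2) - x = 6 - x + 32*x**2)
(-3)**3*M(-9) = (-3)**3*(6 - 1*(-9) + 32*(-9)**2) = -27*(6 + 9 + 32*81) = -27*(6 + 9 + 2592) = -27*2607 = -70389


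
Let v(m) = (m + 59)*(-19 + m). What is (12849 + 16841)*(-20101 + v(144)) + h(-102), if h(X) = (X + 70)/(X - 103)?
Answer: 32099937332/205 ≈ 1.5658e+8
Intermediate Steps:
v(m) = (-19 + m)*(59 + m) (v(m) = (59 + m)*(-19 + m) = (-19 + m)*(59 + m))
h(X) = (70 + X)/(-103 + X)
(12849 + 16841)*(-20101 + v(144)) + h(-102) = (12849 + 16841)*(-20101 + (-1121 + 144² + 40*144)) + (70 - 102)/(-103 - 102) = 29690*(-20101 + (-1121 + 20736 + 5760)) - 32/(-205) = 29690*(-20101 + 25375) - 1/205*(-32) = 29690*5274 + 32/205 = 156585060 + 32/205 = 32099937332/205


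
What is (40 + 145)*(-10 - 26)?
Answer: -6660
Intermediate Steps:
(40 + 145)*(-10 - 26) = 185*(-36) = -6660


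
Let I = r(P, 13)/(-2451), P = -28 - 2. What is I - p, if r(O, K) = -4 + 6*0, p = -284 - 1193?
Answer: 3620131/2451 ≈ 1477.0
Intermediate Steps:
P = -30
p = -1477
r(O, K) = -4 (r(O, K) = -4 + 0 = -4)
I = 4/2451 (I = -4/(-2451) = -4*(-1/2451) = 4/2451 ≈ 0.0016320)
I - p = 4/2451 - 1*(-1477) = 4/2451 + 1477 = 3620131/2451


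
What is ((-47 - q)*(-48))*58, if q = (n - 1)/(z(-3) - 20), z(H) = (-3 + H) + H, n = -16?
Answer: 132480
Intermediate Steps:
z(H) = -3 + 2*H
q = 17/29 (q = (-16 - 1)/((-3 + 2*(-3)) - 20) = -17/((-3 - 6) - 20) = -17/(-9 - 20) = -17/(-29) = -17*(-1/29) = 17/29 ≈ 0.58621)
((-47 - q)*(-48))*58 = ((-47 - 1*17/29)*(-48))*58 = ((-47 - 17/29)*(-48))*58 = -1380/29*(-48)*58 = (66240/29)*58 = 132480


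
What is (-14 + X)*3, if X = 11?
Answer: -9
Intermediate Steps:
(-14 + X)*3 = (-14 + 11)*3 = -3*3 = -9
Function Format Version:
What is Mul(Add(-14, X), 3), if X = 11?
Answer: -9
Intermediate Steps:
Mul(Add(-14, X), 3) = Mul(Add(-14, 11), 3) = Mul(-3, 3) = -9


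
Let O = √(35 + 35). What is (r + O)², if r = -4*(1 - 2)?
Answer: (4 + √70)² ≈ 152.93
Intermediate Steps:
O = √70 ≈ 8.3666
r = 4 (r = -4*(-1) = 4)
(r + O)² = (4 + √70)²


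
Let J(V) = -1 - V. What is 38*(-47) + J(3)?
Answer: -1790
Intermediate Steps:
38*(-47) + J(3) = 38*(-47) + (-1 - 1*3) = -1786 + (-1 - 3) = -1786 - 4 = -1790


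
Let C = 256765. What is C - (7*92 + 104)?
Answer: 256017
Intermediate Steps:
C - (7*92 + 104) = 256765 - (7*92 + 104) = 256765 - (644 + 104) = 256765 - 1*748 = 256765 - 748 = 256017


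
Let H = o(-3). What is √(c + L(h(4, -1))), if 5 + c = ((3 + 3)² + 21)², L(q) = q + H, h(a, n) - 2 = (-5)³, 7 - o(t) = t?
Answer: √3131 ≈ 55.955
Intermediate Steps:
o(t) = 7 - t
H = 10 (H = 7 - 1*(-3) = 7 + 3 = 10)
h(a, n) = -123 (h(a, n) = 2 + (-5)³ = 2 - 125 = -123)
L(q) = 10 + q (L(q) = q + 10 = 10 + q)
c = 3244 (c = -5 + ((3 + 3)² + 21)² = -5 + (6² + 21)² = -5 + (36 + 21)² = -5 + 57² = -5 + 3249 = 3244)
√(c + L(h(4, -1))) = √(3244 + (10 - 123)) = √(3244 - 113) = √3131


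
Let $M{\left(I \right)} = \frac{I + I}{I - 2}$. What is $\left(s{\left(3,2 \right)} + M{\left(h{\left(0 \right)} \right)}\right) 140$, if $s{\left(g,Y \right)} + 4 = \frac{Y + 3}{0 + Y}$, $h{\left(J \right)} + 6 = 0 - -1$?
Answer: $-10$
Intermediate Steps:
$h{\left(J \right)} = -5$ ($h{\left(J \right)} = -6 + \left(0 - -1\right) = -6 + \left(0 + 1\right) = -6 + 1 = -5$)
$M{\left(I \right)} = \frac{2 I}{-2 + I}$
$s{\left(g,Y \right)} = -4 + \frac{3 + Y}{Y}$ ($s{\left(g,Y \right)} = -4 + \frac{Y + 3}{0 + Y} = -4 + \frac{3 + Y}{Y}$)
$\left(s{\left(3,2 \right)} + M{\left(h{\left(0 \right)} \right)}\right) 140 = \left(\left(-3 + \frac{3}{2}\right) + 2 \left(-5\right) \frac{1}{-2 - 5}\right) 140 = \left(\left(-3 + 3 \cdot \frac{1}{2}\right) + 2 \left(-5\right) \frac{1}{-7}\right) 140 = \left(\left(-3 + \frac{3}{2}\right) + 2 \left(-5\right) \left(- \frac{1}{7}\right)\right) 140 = \left(- \frac{3}{2} + \frac{10}{7}\right) 140 = \left(- \frac{1}{14}\right) 140 = -10$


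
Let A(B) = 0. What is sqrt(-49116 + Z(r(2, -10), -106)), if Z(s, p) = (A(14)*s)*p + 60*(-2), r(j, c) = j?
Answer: 2*I*sqrt(12309) ≈ 221.89*I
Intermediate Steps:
Z(s, p) = -120 (Z(s, p) = (0*s)*p + 60*(-2) = 0*p - 120 = 0 - 120 = -120)
sqrt(-49116 + Z(r(2, -10), -106)) = sqrt(-49116 - 120) = sqrt(-49236) = 2*I*sqrt(12309)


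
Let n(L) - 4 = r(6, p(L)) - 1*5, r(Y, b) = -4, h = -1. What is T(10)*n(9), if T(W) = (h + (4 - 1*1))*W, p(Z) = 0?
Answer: -100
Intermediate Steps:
T(W) = 2*W (T(W) = (-1 + (4 - 1*1))*W = (-1 + (4 - 1))*W = (-1 + 3)*W = 2*W)
n(L) = -5 (n(L) = 4 + (-4 - 1*5) = 4 + (-4 - 5) = 4 - 9 = -5)
T(10)*n(9) = (2*10)*(-5) = 20*(-5) = -100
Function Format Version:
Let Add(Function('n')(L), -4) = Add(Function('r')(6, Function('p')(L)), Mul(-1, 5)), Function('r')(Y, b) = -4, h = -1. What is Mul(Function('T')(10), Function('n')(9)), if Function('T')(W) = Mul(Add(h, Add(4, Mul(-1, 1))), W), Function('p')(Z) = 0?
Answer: -100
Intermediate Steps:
Function('T')(W) = Mul(2, W) (Function('T')(W) = Mul(Add(-1, Add(4, Mul(-1, 1))), W) = Mul(Add(-1, Add(4, -1)), W) = Mul(Add(-1, 3), W) = Mul(2, W))
Function('n')(L) = -5 (Function('n')(L) = Add(4, Add(-4, Mul(-1, 5))) = Add(4, Add(-4, -5)) = Add(4, -9) = -5)
Mul(Function('T')(10), Function('n')(9)) = Mul(Mul(2, 10), -5) = Mul(20, -5) = -100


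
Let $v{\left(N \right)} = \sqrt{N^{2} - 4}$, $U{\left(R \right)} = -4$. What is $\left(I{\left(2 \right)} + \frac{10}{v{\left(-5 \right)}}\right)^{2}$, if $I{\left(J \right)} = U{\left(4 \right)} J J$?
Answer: $\frac{5476}{21} - \frac{320 \sqrt{21}}{21} \approx 190.93$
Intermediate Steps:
$v{\left(N \right)} = \sqrt{-4 + N^{2}}$
$I{\left(J \right)} = - 4 J^{2}$ ($I{\left(J \right)} = - 4 J J = - 4 J^{2}$)
$\left(I{\left(2 \right)} + \frac{10}{v{\left(-5 \right)}}\right)^{2} = \left(- 4 \cdot 2^{2} + \frac{10}{\sqrt{-4 + \left(-5\right)^{2}}}\right)^{2} = \left(\left(-4\right) 4 + \frac{10}{\sqrt{-4 + 25}}\right)^{2} = \left(-16 + \frac{10}{\sqrt{21}}\right)^{2} = \left(-16 + 10 \frac{\sqrt{21}}{21}\right)^{2} = \left(-16 + \frac{10 \sqrt{21}}{21}\right)^{2}$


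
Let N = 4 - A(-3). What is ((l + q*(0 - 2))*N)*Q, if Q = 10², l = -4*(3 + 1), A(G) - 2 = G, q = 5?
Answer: -13000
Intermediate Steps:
A(G) = 2 + G
l = -16 (l = -4*4 = -16)
N = 5 (N = 4 - (2 - 3) = 4 - 1*(-1) = 4 + 1 = 5)
Q = 100
((l + q*(0 - 2))*N)*Q = ((-16 + 5*(0 - 2))*5)*100 = ((-16 + 5*(-2))*5)*100 = ((-16 - 10)*5)*100 = -26*5*100 = -130*100 = -13000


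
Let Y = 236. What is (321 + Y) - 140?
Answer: 417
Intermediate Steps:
(321 + Y) - 140 = (321 + 236) - 140 = 557 - 140 = 417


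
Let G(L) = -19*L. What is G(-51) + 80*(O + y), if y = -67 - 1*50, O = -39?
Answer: -11511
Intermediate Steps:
y = -117 (y = -67 - 50 = -117)
G(-51) + 80*(O + y) = -19*(-51) + 80*(-39 - 117) = 969 + 80*(-156) = 969 - 12480 = -11511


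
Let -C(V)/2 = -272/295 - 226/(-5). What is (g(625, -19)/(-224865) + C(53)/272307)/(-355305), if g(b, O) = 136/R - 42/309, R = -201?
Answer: 229077769214/253091746418199507135 ≈ 9.0512e-10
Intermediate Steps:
g(b, O) = -16822/20703 (g(b, O) = 136/(-201) - 42/309 = 136*(-1/201) - 42*1/309 = -136/201 - 14/103 = -16822/20703)
C(V) = -26124/295 (C(V) = -2*(-272/295 - 226/(-5)) = -2*(-272*1/295 - 226*(-⅕)) = -2*(-272/295 + 226/5) = -2*13062/295 = -26124/295)
(g(625, -19)/(-224865) + C(53)/272307)/(-355305) = (-16822/20703/(-224865) - 26124/295/272307)/(-355305) = (-16822/20703*(-1/224865) - 26124/295*1/272307)*(-1/355305) = (16822/4655380095 - 1244/3825265)*(-1/355305) = -229077769214/712322501564007*(-1/355305) = 229077769214/253091746418199507135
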